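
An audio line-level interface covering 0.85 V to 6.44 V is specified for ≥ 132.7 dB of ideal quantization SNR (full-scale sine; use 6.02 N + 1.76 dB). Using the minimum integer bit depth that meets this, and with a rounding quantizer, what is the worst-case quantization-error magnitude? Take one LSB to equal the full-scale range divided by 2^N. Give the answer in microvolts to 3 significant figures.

0.666 µV

The full-scale span is 6.44 − (0.85) = 5.59 V.
Required N = ⌈(132.7 − 1.76)/6.02⌉ = ⌈21.751⌉ = 22.
Step size = 5.59/4194304 V = 1.3328 µV.
Max error for round-to-nearest is LSB/2 = 0.666 µV.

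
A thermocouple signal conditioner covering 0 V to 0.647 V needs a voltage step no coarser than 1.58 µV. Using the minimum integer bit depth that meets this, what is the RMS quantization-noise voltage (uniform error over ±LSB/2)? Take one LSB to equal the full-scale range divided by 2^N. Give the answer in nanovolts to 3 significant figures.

Range is 0.647 V.
Levels needed ≥ 0.647/1.58 µV = 409500. 2^19 = 524288 suffices, so N_min = 19.
Step size = 0.647/524288 V = 1.2341 µV.
RMS noise = LSB/√12 = 356 nV.

356 nV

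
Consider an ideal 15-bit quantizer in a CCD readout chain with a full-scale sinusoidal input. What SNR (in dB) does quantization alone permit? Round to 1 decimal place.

For an ideal N-bit converter with full-scale sine input, SNR = 6.02 N + 1.76 dB. SNR = 6.02 × 15 + 1.76 = 90.30 + 1.76 = 92.06 dB.

92.1 dB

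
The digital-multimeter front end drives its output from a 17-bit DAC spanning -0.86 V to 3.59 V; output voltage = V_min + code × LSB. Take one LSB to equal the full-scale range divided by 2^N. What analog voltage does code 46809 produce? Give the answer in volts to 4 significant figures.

0.7292 V

Full-scale range = 3.59 V − (-0.86 V) = 4.45 V. LSB = 4.45 V / 2^17.
V_out = -0.86 + 46809 × (4.45/131072) V
      = -0.86 + 1.58920 = 0.729203 V.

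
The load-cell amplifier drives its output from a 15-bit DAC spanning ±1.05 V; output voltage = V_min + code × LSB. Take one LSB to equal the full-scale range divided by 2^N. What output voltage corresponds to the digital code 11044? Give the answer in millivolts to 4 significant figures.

Full-scale range = 1.05 V − (-1.05 V) = 2.1 V. LSB = 2.1 V / 2^15.
V_out = -1.05 + 11044 × (2.1/32768) V
      = -1.05 V + 0.707776 V = -0.342224 V.

-342.2 mV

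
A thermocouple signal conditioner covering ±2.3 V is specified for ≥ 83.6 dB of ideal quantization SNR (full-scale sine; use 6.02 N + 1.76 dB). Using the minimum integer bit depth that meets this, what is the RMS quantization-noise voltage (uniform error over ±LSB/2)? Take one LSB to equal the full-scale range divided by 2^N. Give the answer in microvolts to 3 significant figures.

81.0 µV

Span: 2.3 V − (-2.3 V) = 4.6 V.
6.02 N + 1.76 ≥ 83.6 gives N ≥ 13.595, so the minimum integer is 14.
LSB = 4.6 V / 2^14 = 280.76 µV.
RMS noise = LSB/√12 = 81.0 µV.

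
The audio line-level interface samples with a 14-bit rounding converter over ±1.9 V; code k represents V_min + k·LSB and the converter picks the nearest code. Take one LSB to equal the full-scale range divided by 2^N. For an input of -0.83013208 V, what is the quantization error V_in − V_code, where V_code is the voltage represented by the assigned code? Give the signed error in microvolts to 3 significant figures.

−41.7 µV

Range = 1.9 − (-1.9) = 3.8 V. LSB = 3.8 V / 2^14 ≈ 231.9 µV.
(V_in − V_min)/LSB = (-0.83013208 − (-1.9)) × 16384/3.8 = 4612.8200 → nearest code k = 4613.
V_code = -1.9 + (4613/16384) × 3.8 = -0.83009033203 V.
e = -0.83013208 − (-0.83009033203) = −41.7 µV.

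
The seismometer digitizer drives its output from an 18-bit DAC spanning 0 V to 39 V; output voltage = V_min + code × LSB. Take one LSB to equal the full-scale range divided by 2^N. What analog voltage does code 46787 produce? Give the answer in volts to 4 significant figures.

Range is 39 V. LSB = 39 V / 2^18.
V_out = V_min + code × LSB = 0 V + 46787 × 39 V / 262144
      = 0 V + 6.96065 V = 6.96065 V.

6.961 V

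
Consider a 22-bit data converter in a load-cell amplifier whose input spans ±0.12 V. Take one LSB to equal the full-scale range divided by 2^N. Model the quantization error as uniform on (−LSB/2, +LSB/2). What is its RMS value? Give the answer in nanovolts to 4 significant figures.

The full-scale span is 0.12 − (-0.12) = 0.24 V.
One LSB is 0.24 V / 4194304 = 57.2205 nV.
V_rms = LSB/√12 = 57.2205 nV / √12 = 16.52 nV.

16.52 nV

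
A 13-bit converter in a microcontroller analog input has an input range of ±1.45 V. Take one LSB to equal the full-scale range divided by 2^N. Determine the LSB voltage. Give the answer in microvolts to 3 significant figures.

The full-scale span is 1.45 − (-1.45) = 2.9 V.
Number of codes = 2^13 = 8192.
One LSB is 2.9 V / 8192 = 354 µV.

354 µV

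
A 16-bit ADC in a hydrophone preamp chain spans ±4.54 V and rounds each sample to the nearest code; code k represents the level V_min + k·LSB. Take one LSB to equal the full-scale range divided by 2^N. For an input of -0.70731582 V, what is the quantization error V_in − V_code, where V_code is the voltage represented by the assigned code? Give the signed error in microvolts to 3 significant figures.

−19.1 µV

Range = 4.54 − (-4.54) = 9.08 V. LSB = 9.08 V / 2^16 ≈ 138.5 µV.
Position in LSBs: (-0.70731582 − (-4.54)) × 65536/9.08 = 27662.8624; rounding gives k = 27663.
V_code = -4.54 + (27663/65536) × 9.08 = -0.70729675293 V.
V_in − V_code = -0.70731582 − (-0.70729675293) = −19.1 µV.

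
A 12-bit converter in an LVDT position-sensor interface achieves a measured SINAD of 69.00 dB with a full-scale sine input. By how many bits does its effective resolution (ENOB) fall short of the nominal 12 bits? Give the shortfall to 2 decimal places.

N_eff = (69.00 − 1.76)/6.02 = 11.1694 bits.
Shortfall = 12 − 11.1694 = 0.8306 bits.

0.83 bits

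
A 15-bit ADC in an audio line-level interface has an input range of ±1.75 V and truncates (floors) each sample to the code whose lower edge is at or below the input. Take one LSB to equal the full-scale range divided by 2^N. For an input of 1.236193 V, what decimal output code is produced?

27957

Range = 1.75 − (-1.75) = 3.5 V. LSB = 3.5 V / 2^15 ≈ 106.8 µV.
V_in − V_min = 1.236193 − (-1.75) = 2.986193 V.
Divide by LSB: 2.986193 × 32768/3.5 = 27957.5921.
Truncating gives code 27957.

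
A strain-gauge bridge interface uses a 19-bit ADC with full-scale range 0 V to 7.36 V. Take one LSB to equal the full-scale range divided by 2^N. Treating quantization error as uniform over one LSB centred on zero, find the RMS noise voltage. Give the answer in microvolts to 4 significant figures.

V_FS = 7.36 V.
LSB = 7.36 V ÷ 2^19 = 7.36/524288 V = 14.0381 µV.
RMS of a uniform error over width LSB is LSB/√12 = 4.052 µV.

4.052 µV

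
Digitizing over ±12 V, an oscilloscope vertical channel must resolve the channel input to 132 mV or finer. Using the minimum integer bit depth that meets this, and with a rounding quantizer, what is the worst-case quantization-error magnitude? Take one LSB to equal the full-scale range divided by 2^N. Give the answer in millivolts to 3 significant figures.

46.9 mV

The full-scale span is 12 − (-12) = 24 V.
Need 2^N ≥ 24 V / 132 mV = 181.8 → N_min = 8.
One LSB is 24 V / 256 = 93.750 mV.
|e|_max = LSB/2 = 46.9 mV.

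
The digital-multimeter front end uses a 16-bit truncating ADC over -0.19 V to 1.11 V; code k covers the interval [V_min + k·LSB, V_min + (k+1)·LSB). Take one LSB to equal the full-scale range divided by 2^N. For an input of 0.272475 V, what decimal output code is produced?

23314

Full-scale range = 1.11 V − (-0.19 V) = 1.3 V. LSB = 1.3 V / 2^16 ≈ 19.84 µV.
(V_in − V_min) × 2^16/range = (0.272475 − (-0.19)) × 65536/1.3 = 23314.432.
Floor → code = 23314.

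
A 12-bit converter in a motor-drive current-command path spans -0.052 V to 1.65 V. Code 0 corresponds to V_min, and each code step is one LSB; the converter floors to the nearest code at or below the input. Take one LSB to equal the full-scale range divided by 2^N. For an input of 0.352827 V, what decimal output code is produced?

Full-scale range = 1.65 V − (-0.052 V) = 1.702 V. LSB = 1.702 V / 2^12 ≈ 415.5 µV.
code = ⌊(V_in − V_min)/LSB⌋ = ⌊(V_in − V_min) × 2^12 / range⌋
     = ⌊(0.352827 − (-0.052)) × 4096 / 1.702⌋ = ⌊0.404827 × 4096/1.702⌋
     = ⌊974.249⌋ = 974.

974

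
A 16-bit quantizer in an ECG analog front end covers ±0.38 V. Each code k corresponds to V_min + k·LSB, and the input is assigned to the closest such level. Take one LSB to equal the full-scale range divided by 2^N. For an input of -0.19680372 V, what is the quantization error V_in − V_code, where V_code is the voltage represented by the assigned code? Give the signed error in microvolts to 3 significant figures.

+3.53 µV

Range = 0.38 − (-0.38) = 0.76 V. LSB = 0.76 V / 2^16 ≈ 11.60 µV.
(-0.19680372 − (-0.38)) / LSB = 0.18319628 × 65536/0.76 = 15797.3045. Nearest integer: k = 15797.
Reconstructed level: -0.38 + 15797 × 0.76/65536 V = -0.19680725098 V.
Error = V_in − V_code = -0.19680372 − (-0.19680725098) = +3.53 µV.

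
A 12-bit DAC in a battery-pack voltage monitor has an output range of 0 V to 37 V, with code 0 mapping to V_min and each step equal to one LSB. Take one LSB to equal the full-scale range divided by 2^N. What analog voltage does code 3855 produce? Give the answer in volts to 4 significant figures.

34.82 V

Full-scale range = 37 V. LSB = 37 V / 2^12.
Output = V_min + (3855/4096) × range = 0 + 0.941162 × 37 V
      = 0 + 34.8230 = 34.8230 V.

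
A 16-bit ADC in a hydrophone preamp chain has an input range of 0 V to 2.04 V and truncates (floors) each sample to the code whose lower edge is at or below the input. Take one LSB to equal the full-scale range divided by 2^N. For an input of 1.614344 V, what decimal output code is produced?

51861

Full-scale range = 2.04 V. LSB = 2.04 V / 2^16 ≈ 31.13 µV.
V_in − V_min = 1.614344 − (0) = 1.614344 V.
Divide by LSB: 1.614344 × 65536/2.04 = 51861.5923.
Truncating gives code 51861.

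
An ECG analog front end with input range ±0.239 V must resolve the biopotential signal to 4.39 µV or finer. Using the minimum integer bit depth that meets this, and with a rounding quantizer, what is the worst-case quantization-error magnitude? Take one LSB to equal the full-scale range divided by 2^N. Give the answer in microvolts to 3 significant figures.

The full-scale span is 0.239 − (-0.239) = 0.478 V.
0.478 V / 4.39 µV = 108900. Since 2^16 = 65536 and 2^17 = 131072, N = 17.
LSB = 0.478 V ÷ 2^17 = 0.478/131072 V = 3.6469 µV.
Half an LSB is 1.82 µV.

1.82 µV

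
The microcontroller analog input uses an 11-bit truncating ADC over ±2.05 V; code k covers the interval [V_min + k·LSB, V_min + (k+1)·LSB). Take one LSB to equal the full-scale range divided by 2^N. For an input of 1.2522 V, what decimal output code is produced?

1649

Span: 2.05 V − (-2.05 V) = 4.1 V. LSB = 4.1 V / 2^11 ≈ 2.002 mV.
V_in − V_min = 1.2522 − (-2.05) = 3.3022 V.
Divide by LSB: 3.3022 × 2048/4.1 = 1649.4892.
Truncating gives code 1649.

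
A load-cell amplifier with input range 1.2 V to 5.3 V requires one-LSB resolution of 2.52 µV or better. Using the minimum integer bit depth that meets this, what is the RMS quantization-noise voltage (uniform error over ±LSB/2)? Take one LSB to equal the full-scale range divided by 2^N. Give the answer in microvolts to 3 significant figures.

0.564 µV

Span: 5.3 V − (1.2 V) = 4.1 V.
4.1 V / 2.52 µV = 1.627e6. Since 2^20 = 1048576 and 2^21 = 2097152, N = 21.
LSB = 4.1 V ÷ 2^21 = 4.1/2097152 V = 1.9550 µV.
σ_q = LSB/√12 = 1.9550 µV/3.4641 = 0.564 µV.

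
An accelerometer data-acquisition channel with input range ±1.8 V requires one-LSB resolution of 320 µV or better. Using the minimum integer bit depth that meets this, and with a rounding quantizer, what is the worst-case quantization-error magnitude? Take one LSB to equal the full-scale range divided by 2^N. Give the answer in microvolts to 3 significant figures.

The full-scale span is 1.8 − (-1.8) = 3.6 V.
Levels needed ≥ 3.6/320 µV = 11250. 2^14 = 16384 suffices, so N_min = 14.
LSB = 3.6 V / 2^14 = 219.73 µV.
|e|_max = LSB/2 = 110 µV.

110 µV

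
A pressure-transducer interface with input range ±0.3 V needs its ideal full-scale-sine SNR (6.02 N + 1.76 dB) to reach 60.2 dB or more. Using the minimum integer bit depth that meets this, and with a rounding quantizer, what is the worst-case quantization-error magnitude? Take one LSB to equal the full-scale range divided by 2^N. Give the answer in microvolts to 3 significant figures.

The full-scale span is 0.3 − (-0.3) = 0.6 V.
Solving 6.02 N ≥ 60.2 − 1.76: N ≥ 9.708. Round up → N = 10.
LSB = 0.6 V ÷ 2^10 = 0.6/1024 V = 0.58594 mV.
|e|_max = LSB/2 = 293 µV.

293 µV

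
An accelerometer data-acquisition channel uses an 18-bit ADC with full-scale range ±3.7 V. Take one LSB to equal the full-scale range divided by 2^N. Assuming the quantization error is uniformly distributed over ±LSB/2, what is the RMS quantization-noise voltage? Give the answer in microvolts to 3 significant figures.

8.15 µV

Span: 3.7 V − (-3.7 V) = 7.4 V.
LSB = 7.4 V / 2^18 = 28.229 µV.
V_rms = LSB/√12 = 28.229 µV / √12 = 8.15 µV.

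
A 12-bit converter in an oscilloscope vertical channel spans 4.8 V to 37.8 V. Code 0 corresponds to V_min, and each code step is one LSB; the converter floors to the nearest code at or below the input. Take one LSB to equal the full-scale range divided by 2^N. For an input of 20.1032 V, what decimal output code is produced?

1899

The full-scale span is 37.8 − (4.8) = 33 V. LSB = 33 V / 2^12 ≈ 8.057 mV.
code = ⌊(V_in − V_min)/LSB⌋ = ⌊(V_in − V_min) × 2^12 / range⌋
     = ⌊(20.1032 − (4.8)) × 4096 / 33⌋ = ⌊15.3032 × 4096/33⌋
     = ⌊1899.452⌋ = 1899.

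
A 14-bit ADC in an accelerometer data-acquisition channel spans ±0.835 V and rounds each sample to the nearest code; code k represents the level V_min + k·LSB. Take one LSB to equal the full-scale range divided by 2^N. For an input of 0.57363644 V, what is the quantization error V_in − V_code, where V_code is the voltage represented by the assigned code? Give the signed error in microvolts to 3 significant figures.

−18.3 µV

The full-scale span is 0.835 − (-0.835) = 1.67 V. LSB = 1.67 V / 2^14 ≈ 101.9 µV.
(0.57363644 − (-0.835)) / LSB = 1.40863644 × 16384/1.67 = 13819.8200. Nearest integer: k = 13820.
V_code = V_min + k × range/2^14 = -0.835 + 13820 × 1.67/16384 = 0.57365478516 V.
V_in − V_code = 0.57363644 − (0.57365478516) = −18.3 µV.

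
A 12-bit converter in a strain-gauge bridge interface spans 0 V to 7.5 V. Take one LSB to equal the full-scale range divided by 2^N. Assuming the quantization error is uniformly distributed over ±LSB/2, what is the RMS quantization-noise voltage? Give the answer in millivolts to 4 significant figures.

0.5286 mV

Range is 7.5 V.
Step size = 7.5/4096 V = 1.83105 mV.
RMS of a uniform error over width LSB is LSB/√12 = 0.5286 mV.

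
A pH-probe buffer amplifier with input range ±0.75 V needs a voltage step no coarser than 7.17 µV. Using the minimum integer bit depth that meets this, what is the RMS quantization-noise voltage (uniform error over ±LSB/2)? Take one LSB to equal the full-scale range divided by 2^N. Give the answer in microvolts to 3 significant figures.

Full-scale range = 0.75 V − (-0.75 V) = 1.5 V.
Levels needed ≥ 1.5/7.17 µV = 209200. 2^18 = 262144 suffices, so N_min = 18.
One LSB is 1.5 V / 262144 = 5.7220 µV.
σ_q = LSB/√12 = 5.7220 µV/3.4641 = 1.65 µV.

1.65 µV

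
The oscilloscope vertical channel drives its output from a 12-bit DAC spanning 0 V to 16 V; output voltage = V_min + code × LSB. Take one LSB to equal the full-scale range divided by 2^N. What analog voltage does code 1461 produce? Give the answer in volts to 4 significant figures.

5.707 V

Full-scale range = 16 V. LSB = 16 V / 2^12.
V_out = 0 + 1461 × (16/4096) V
      = 0 + 5.70703 = 5.70703 V.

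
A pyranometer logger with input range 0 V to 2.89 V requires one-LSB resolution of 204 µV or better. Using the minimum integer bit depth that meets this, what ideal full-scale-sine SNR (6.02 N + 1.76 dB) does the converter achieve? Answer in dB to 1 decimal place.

Full-scale range = 2.89 V.
Need 2^N ≥ 2.89 V / 204 µV = 14170 → N_min = 14.
Ideal SNR at N = 14: 6.02·14 + 1.76 = 86.0 dB.

86.0 dB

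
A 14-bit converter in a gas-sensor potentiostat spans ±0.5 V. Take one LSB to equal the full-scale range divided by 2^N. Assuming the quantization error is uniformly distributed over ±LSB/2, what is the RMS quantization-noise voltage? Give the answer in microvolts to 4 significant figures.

17.62 µV

The full-scale span is 0.5 − (-0.5) = 1 V.
One LSB is 1 V / 16384 = 61.0352 µV.
σ_q = LSB/√12 = 61.0352 µV/3.4641 = 17.62 µV.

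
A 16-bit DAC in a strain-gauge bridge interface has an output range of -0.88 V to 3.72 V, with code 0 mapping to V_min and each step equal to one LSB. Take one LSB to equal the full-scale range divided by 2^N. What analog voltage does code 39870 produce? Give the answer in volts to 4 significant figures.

1.918 V

Range = 3.72 − (-0.88) = 4.6 V. LSB = 4.6 V / 2^16.
V_out = V_min + code × LSB = -0.88 V + 39870 × 4.6 V / 65536
      = -0.88 V + 2.79849 V = 1.91849 V.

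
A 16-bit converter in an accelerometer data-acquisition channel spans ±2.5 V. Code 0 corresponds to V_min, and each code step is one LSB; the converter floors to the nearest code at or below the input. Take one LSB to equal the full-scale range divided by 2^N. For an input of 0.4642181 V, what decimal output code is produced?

38852

Range = 2.5 − (-2.5) = 5 V. LSB = 5 V / 2^16 ≈ 76.29 µV.
(V_in − V_min) × 2^16/range = (0.4642181 − (-2.5)) × 65536/5 = 38852.599.
Floor → code = 38852.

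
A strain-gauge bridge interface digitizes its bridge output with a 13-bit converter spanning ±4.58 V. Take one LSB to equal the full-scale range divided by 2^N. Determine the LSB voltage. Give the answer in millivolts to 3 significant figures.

1.12 mV

Full-scale range = 4.58 V − (-4.58 V) = 9.16 V.
Number of codes = 2^13 = 8192.
One LSB is 9.16 V / 8192 = 1.12 mV.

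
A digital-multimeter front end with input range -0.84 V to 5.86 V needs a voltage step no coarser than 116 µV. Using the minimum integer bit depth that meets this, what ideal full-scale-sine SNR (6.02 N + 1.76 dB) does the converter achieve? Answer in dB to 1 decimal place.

98.1 dB

Span: 5.86 V − (-0.84 V) = 6.7 V.
Levels needed ≥ 6.7/116 µV = 57760. 2^16 = 65536 suffices, so N_min = 16.
6.02(16) + 1.76 = 98.08 dB.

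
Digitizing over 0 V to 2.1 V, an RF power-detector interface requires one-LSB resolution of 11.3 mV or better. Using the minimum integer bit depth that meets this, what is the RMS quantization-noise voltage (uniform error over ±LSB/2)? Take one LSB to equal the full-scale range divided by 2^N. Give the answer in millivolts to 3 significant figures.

2.37 mV

V_FS = 2.1 V.
Need 2^N ≥ 2.1 V / 11.3 mV = 185.8 → N_min = 8.
LSB = 2.1 V ÷ 2^8 = 2.1/256 V = 8.2031 mV.
V_rms = LSB/√12 = 2.37 mV.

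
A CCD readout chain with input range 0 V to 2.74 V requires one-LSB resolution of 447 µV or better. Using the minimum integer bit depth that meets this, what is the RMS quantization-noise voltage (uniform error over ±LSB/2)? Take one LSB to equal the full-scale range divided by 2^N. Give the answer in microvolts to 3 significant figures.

96.6 µV

V_FS = 2.74 V.
Levels needed ≥ 2.74/447 µV = 6130. 2^13 = 8192 suffices, so N_min = 13.
One LSB is 2.74 V / 8192 = 334.47 µV.
RMS noise = LSB/√12 = 96.6 µV.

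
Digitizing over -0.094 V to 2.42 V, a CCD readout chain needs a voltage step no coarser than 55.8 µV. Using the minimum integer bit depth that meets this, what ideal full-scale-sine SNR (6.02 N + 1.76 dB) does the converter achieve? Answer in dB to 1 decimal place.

98.1 dB

Span: 2.42 V − (-0.094 V) = 2.514 V.
Required number of levels: 2.514/55.8 µV = 45054; smallest N with 2^N ≥ that is 16.
SNR = 6.02 × 16 + 1.76 = 98.08 dB.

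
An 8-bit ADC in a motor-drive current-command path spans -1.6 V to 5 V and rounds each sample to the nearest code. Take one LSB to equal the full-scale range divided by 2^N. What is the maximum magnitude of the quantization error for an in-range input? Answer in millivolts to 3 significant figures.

The full-scale span is 5 − (-1.6) = 6.6 V.
Step size = 6.6/256 V = 25.781 mV.
|e|_max = LSB/2 = 12.9 mV.

12.9 mV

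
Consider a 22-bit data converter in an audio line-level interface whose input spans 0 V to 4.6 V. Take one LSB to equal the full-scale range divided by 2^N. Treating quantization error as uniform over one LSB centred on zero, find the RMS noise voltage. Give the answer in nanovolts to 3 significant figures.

317 nV

Range is 4.6 V.
Step size = 4.6/4194304 V = 1.0967 µV.
For a uniform distribution on [−LSB/2, +LSB/2], V_rms = LSB/√12 = 1.0967 µV/3.4641 = 317 nV.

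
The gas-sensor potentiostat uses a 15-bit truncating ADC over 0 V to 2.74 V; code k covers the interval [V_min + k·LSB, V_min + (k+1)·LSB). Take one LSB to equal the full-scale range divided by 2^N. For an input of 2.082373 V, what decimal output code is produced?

24903

Span = 2.74 V. LSB = 2.74 V / 2^15 ≈ 83.62 µV.
V_in − V_min = 2.082373 − (0) = 2.082373 V.
Divide by LSB: 2.082373 × 32768/2.74 = 24903.3571.
Truncating gives code 24903.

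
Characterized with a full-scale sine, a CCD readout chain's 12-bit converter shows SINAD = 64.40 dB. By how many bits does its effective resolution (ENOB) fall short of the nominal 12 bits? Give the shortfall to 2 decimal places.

1.59 bits

Effective bits = (64.40 − 1.76)/6.02 = 10.4053.
12 − 10.4053 = 1.59 bits below nominal.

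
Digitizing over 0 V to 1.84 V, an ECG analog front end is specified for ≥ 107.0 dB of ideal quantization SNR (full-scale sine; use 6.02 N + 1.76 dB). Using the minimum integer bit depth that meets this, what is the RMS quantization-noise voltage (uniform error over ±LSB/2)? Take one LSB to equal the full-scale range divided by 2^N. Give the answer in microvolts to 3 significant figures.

2.03 µV

Range is 1.84 V.
6.02 N + 1.76 ≥ 107.0 gives N ≥ 17.482, so the minimum integer is 18.
Step size = 1.84/262144 V = 7.0190 µV.
σ_q = LSB/√12 = 7.0190 µV/3.4641 = 2.03 µV.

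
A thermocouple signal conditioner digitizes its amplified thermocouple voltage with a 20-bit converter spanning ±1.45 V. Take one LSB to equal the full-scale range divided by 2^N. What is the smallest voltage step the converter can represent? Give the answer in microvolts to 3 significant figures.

Span: 1.45 V − (-1.45 V) = 2.9 V.
There are 2^20 = 1048576 steps.
One LSB is 2.9 V / 1048576 = 2.77 µV.

2.77 µV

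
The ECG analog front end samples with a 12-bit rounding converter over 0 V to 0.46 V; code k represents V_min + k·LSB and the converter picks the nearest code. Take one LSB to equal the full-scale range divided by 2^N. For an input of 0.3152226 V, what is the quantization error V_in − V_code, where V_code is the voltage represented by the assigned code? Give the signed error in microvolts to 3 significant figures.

−16.7 µV

Full-scale range = 0.46 V. LSB = 0.46 V / 2^12 ≈ 112.3 µV.
(0.3152226 − (0)) / LSB = 0.3152226 × 4096/0.46 = 2806.8517. Nearest integer: k = 2807.
V_code = 0 + (2807/4096) × 0.46 = 0.3152392578 V.
Error = V_in − V_code = 0.3152226 − (0.3152392578) = −16.7 µV.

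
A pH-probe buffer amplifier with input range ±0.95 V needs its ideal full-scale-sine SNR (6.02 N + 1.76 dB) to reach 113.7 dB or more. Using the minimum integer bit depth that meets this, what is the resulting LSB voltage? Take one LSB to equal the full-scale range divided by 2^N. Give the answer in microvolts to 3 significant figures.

Span: 0.95 V − (-0.95 V) = 1.9 V.
6.02 N + 1.76 ≥ 113.7 gives N ≥ 18.595, so the minimum integer is 19.
LSB = 1.9 V ÷ 2^19 = 1.9/524288 V = 3.62 µV.

3.62 µV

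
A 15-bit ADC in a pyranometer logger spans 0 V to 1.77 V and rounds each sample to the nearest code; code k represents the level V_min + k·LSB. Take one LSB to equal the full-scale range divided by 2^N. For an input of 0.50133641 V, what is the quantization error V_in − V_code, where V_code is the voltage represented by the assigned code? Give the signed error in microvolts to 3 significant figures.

+12.9 µV

Full-scale range = 1.77 V. LSB = 1.77 V / 2^15 ≈ 54.02 µV.
(V_in − V_min)/LSB = (0.50133641 − (0)) × 32768/1.77 = 9281.2381 → nearest code k = 9281.
Reconstructed level: 0 + 9281 × 1.77/32768 V = 0.50132354736 V.
e = 0.50133641 − (0.50132354736) = +12.9 µV.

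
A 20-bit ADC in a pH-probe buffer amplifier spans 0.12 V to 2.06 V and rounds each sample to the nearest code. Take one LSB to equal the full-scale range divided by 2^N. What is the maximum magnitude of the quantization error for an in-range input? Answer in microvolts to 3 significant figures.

Span: 2.06 V − (0.12 V) = 1.94 V.
LSB = 1.94 V ÷ 2^20 = 1.94/1048576 V = 1.8501 µV.
Worst-case error for round-to-nearest is half an LSB: 0.925 µV.

0.925 µV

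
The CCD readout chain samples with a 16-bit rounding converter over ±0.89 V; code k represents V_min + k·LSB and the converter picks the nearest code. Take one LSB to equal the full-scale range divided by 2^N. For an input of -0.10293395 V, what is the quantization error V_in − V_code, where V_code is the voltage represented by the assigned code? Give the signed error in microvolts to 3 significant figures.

Full-scale range = 0.89 V − (-0.89 V) = 1.78 V. LSB = 1.78 V / 2^16 ≈ 27.16 µV.
Position in LSBs: (-0.10293395 − (-0.89)) × 65536/1.78 = 28978.1801; rounding gives k = 28978.
V_code = -0.89 + (28978/65536) × 1.78 = -0.10293884277 V.
V_in − V_code = -0.10293395 − (-0.10293884277) = +4.89 µV.

+4.89 µV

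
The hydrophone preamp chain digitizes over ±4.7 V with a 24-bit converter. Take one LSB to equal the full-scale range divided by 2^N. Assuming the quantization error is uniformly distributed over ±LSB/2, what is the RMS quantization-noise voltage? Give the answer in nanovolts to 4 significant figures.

161.7 nV

The full-scale span is 4.7 − (-4.7) = 9.4 V.
LSB = 9.4 V / 2^24 = 0.560284 µV.
RMS of a uniform error over width LSB is LSB/√12 = 161.7 nV.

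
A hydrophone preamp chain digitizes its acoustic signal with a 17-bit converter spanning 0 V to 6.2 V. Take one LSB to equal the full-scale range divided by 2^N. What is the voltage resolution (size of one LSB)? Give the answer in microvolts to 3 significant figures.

47.3 µV

Full-scale range = 6.2 V.
2^17 = 131072 levels.
LSB = 6.2 V / 2^17 = 47.3 µV.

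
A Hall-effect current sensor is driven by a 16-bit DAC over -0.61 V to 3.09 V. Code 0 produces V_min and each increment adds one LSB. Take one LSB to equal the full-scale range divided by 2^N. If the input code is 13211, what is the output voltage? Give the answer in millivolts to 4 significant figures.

Full-scale range = 3.09 V − (-0.61 V) = 3.7 V. LSB = 3.7 V / 2^16.
V_out = V_min + code × LSB = -0.61 V + 13211 × 3.7 V / 65536
      = -0.61 + 0.745860 = 0.135860 V.

135.9 mV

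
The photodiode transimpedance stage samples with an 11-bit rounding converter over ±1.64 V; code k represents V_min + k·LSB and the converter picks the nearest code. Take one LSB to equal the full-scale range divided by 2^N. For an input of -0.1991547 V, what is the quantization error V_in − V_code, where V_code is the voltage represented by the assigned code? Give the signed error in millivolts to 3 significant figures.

−0.561 mV

The full-scale span is 1.64 − (-1.64) = 3.28 V. LSB = 3.28 V / 2^11 ≈ 1.602 mV.
Position in LSBs: (-0.1991547 − (-1.64)) × 2048/3.28 = 899.6497; rounding gives k = 900.
Reconstructed level: -1.64 + 900 × 3.28/2048 V = -0.1985937500 V.
e = -0.1991547 − (-0.1985937500) = −0.561 mV.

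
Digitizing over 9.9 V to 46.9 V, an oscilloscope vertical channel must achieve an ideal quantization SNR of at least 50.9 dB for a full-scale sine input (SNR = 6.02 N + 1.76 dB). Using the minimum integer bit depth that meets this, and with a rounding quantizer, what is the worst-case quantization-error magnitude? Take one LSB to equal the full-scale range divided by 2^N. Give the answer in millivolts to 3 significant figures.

Span: 46.9 V − (9.9 V) = 37 V.
Solving 6.02 N ≥ 50.9 − 1.76: N ≥ 8.163. Round up → N = 9.
One LSB is 37 V / 512 = 72.266 mV.
|e|_max = LSB/2 = 36.1 mV.

36.1 mV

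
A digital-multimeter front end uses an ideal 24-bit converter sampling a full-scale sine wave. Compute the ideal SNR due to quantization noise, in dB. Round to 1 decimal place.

SNR = 6.02·24 + 1.76 = 146.24 dB.

146.2 dB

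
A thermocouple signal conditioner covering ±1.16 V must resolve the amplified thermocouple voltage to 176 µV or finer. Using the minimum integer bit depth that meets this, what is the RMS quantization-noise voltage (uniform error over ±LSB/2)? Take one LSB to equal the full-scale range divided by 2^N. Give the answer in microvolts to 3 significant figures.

40.9 µV

Full-scale range = 1.16 V − (-1.16 V) = 2.32 V.
Required number of levels: 2.32/176 µV = 13182; smallest N with 2^N ≥ that is 14.
LSB = 2.32 V / 2^14 = 141.60 µV.
RMS noise = LSB/√12 = 40.9 µV.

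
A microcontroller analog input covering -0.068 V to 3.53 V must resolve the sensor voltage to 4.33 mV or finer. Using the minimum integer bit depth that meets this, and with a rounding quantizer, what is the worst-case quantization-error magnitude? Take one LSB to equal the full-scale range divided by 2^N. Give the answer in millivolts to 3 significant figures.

1.76 mV

The full-scale span is 3.53 − (-0.068) = 3.598 V.
Required number of levels: 3.598/4.33 mV = 830.95; smallest N with 2^N ≥ that is 10.
Step size = 3.598/1024 V = 3.5137 mV.
|e|_max = LSB/2 = 1.76 mV.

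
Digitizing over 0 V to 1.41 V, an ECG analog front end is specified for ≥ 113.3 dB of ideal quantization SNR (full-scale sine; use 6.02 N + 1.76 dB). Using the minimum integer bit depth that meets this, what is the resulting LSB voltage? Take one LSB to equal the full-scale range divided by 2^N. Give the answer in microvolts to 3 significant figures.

2.69 µV

V_FS = 1.41 V.
Solving 6.02 N ≥ 113.3 − 1.76: N ≥ 18.528. Round up → N = 19.
LSB = 1.41 V ÷ 2^19 = 1.41/524288 V = 2.69 µV.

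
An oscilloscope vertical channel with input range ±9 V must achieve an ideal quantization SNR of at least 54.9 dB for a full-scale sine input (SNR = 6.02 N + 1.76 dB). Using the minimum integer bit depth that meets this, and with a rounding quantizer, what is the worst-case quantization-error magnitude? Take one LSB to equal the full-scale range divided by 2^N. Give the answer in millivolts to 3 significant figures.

17.6 mV

Range = 9 − (-9) = 18 V.
N ≥ (54.9 − 1.76)/6.02 = 8.827 → N_min = 9.
Step size = 18/512 V = 35.156 mV.
Max error for round-to-nearest is LSB/2 = 17.6 mV.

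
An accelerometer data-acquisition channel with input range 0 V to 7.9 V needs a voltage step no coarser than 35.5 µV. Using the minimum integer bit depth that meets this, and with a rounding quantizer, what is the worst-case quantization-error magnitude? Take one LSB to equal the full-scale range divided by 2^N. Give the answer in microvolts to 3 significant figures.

V_FS = 7.9 V.
Required number of levels: 7.9/35.5 µV = 222540; smallest N with 2^N ≥ that is 18.
LSB = 7.9 V ÷ 2^18 = 7.9/262144 V = 30.136 µV.
|e|_max = LSB/2 = 15.1 µV.

15.1 µV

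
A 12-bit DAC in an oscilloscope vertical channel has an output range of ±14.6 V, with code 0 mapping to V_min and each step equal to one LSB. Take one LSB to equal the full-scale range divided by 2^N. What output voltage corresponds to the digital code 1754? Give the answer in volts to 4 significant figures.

-2.096 V

Span: 14.6 V − (-14.6 V) = 29.2 V. LSB = 29.2 V / 2^12.
V_out = V_min + code × LSB = -14.6 V + 1754 × 29.2 V / 4096
      = -14.6 V + 12.5041 V = -2.09590 V.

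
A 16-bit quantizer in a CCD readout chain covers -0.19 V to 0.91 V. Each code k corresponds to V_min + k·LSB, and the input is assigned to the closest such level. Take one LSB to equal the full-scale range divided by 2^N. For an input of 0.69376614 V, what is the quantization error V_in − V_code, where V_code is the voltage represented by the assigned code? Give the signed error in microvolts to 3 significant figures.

Full-scale range = 0.91 V − (-0.19 V) = 1.1 V. LSB = 1.1 V / 2^16 ≈ 16.78 µV.
Position in LSBs: (0.69376614 − (-0.19)) × 65536/1.1 = 52653.1798; rounding gives k = 52653.
V_code = -0.19 + (52653/65536) × 1.1 = 0.69376312256 V.
e = 0.69376614 − (0.69376312256) = +3.02 µV.

+3.02 µV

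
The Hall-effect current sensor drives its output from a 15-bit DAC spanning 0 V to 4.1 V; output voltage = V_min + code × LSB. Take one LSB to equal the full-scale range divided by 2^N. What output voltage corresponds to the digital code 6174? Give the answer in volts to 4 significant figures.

0.7725 V

Range is 4.1 V. LSB = 4.1 V / 2^15.
Output = V_min + (6174/32768) × range = 0 + 0.188416 × 4.1 V
      = 0 + 0.772504 = 0.772504 V.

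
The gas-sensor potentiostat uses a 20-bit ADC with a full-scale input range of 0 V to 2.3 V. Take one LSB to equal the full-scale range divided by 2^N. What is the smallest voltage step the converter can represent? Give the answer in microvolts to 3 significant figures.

2.19 µV

Range is 2.3 V.
Number of codes = 2^20 = 1048576.
Step size = 2.3/1048576 V = 2.19 µV.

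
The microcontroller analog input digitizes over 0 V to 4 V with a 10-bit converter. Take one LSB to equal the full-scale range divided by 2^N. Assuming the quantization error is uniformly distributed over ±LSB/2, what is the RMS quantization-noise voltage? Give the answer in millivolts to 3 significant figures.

Full-scale range = 4 V.
Step size = 4/1024 V = 3.9063 mV.
σ_q = LSB/√12 = 3.9063 mV/3.4641 = 1.13 mV.

1.13 mV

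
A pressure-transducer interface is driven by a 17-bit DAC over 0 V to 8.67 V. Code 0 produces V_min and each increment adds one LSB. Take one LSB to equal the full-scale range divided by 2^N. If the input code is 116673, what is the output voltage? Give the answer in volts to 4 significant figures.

7.718 V

Range is 8.67 V. LSB = 8.67 V / 2^17.
V_out = V_min + code × LSB = 0 V + 116673 × 8.67 V / 131072
      = 0 + 7.71755 = 7.71755 V.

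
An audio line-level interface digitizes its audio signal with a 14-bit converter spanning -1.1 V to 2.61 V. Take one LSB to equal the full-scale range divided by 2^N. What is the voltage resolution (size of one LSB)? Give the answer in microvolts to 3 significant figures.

The full-scale span is 2.61 − (-1.1) = 3.71 V.
There are 2^14 = 16384 steps.
Step size = 3.71/16384 V = 226 µV.

226 µV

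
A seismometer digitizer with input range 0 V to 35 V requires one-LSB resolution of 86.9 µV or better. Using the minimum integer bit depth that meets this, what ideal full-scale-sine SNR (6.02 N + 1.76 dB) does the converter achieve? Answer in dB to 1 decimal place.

Span = 35 V.
Levels needed ≥ 35/86.9 µV = 402800. 2^19 = 524288 suffices, so N_min = 19.
6.02(19) + 1.76 = 116.14 dB.

116.1 dB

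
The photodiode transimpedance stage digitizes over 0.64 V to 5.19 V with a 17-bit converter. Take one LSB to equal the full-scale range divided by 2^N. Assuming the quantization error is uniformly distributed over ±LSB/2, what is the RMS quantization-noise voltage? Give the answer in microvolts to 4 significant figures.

Range = 5.19 − (0.64) = 4.55 V.
One LSB is 4.55 V / 131072 = 34.7137 µV.
For a uniform distribution on [−LSB/2, +LSB/2], V_rms = LSB/√12 = 34.7137 µV/3.4641 = 10.02 µV.

10.02 µV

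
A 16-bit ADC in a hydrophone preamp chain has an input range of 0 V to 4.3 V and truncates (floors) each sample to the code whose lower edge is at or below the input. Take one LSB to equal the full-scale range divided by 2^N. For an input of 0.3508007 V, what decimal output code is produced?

Range is 4.3 V. LSB = 4.3 V / 2^16 ≈ 65.61 µV.
V_in − V_min = 0.3508007 − (0) = 0.3508007 V.
Divide by LSB: 0.3508007 × 65536/4.3 = 5346.5290.
Truncating gives code 5346.

5346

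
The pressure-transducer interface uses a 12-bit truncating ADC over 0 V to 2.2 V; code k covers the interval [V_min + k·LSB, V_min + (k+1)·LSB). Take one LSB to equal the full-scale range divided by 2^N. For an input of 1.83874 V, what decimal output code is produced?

3423

Range is 2.2 V. LSB = 2.2 V / 2^12 ≈ 0.5371 mV.
V_in − V_min = 1.83874 − (0) = 1.83874 V.
Divide by LSB: 1.83874 × 4096/2.2 = 3423.3996.
Truncating gives code 3423.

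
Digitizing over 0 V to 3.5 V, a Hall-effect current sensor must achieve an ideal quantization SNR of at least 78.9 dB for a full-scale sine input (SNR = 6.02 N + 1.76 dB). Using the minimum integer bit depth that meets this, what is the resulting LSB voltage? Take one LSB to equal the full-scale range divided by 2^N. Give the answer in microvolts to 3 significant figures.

427 µV

V_FS = 3.5 V.
6.02 N + 1.76 ≥ 78.9 gives N ≥ 12.814, so the minimum integer is 13.
LSB = 3.5 V / 2^13 = 427 µV.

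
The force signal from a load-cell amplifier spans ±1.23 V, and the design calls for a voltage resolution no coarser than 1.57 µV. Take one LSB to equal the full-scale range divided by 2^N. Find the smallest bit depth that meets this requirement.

Full-scale range = 1.23 V − (-1.23 V) = 2.46 V.
Required number of levels: 2.46/1.57 µV = 1.5669e6; smallest N with 2^N ≥ that is 21.

21 bits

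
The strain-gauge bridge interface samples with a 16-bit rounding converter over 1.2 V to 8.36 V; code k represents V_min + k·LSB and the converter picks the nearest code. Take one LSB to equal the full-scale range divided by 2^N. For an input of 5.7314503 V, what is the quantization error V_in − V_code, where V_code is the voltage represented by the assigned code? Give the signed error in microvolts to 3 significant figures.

The full-scale span is 8.36 − (1.2) = 7.16 V. LSB = 7.16 V / 2^16 ≈ 109.3 µV.
(5.7314503 − (1.2)) / LSB = 4.5314503 × 65536/7.16 = 41476.6937. Nearest integer: k = 41477.
V_code = V_min + k × range/2^16 = 1.2 + 41477 × 7.16/65536 = 5.7314837646 V.
V_in − V_code = 5.7314503 − (5.7314837646) = −33.5 µV.

−33.5 µV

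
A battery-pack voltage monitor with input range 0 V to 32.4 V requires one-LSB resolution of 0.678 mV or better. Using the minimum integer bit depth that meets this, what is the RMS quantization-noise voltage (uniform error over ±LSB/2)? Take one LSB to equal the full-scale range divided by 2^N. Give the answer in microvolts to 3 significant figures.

V_FS = 32.4 V.
Need 2^N ≥ 32.4 V / 0.678 mV = 47790 → N_min = 16.
LSB = 32.4 V / 2^16 = 494.38 µV.
V_rms = LSB/√12 = 143 µV.

143 µV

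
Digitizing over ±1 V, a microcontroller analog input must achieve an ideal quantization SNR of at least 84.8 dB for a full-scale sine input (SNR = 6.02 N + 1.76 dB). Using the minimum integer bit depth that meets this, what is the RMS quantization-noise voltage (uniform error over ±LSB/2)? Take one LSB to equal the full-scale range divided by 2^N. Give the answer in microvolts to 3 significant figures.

35.2 µV

Span: 1 V − (-1 V) = 2 V.
Required N = ⌈(84.8 − 1.76)/6.02⌉ = ⌈13.794⌉ = 14.
One LSB is 2 V / 16384 = 122.07 µV.
V_rms = LSB/√12 = 35.2 µV.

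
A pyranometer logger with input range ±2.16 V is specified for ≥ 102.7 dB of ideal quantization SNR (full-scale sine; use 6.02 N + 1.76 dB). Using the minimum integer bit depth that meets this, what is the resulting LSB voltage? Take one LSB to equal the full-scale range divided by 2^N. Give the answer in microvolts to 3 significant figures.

33.0 µV

The full-scale span is 2.16 − (-2.16) = 4.32 V.
Solving 6.02 N ≥ 102.7 − 1.76: N ≥ 16.767. Round up → N = 17.
Step size = 4.32/131072 V = 33.0 µV.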